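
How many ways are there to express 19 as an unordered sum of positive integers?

Enumerating by decreasing first part gives 490 partitions in all.

490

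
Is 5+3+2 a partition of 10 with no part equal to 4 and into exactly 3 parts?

The parts sum to 10, and the condition 'no summand equals 4' holds; the condition 'there are exactly 3 summands' holds.

Yes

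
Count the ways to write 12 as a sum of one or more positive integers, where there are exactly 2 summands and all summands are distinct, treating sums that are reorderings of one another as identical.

Enumerating:
11+1
10+2
9+3
8+4
7+5
Counting gives 5.

5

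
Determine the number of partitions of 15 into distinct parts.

A partial list (first 12 by largest part):
15
14 + 1
13 + 2
12 + 3
12 + 2 + 1
11 + 4
11 + 3 + 1
10 + 5
10 + 4 + 1
10 + 3 + 2
9 + 6
9 + 5 + 1
…and 15 more, for 27 total.

27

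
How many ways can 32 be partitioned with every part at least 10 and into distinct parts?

They are:
32
22+10
21+11
20+12
19+13
18+14
17+15
That's 7 in total.

7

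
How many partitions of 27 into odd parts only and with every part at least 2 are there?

27

There are too many to list fully; the first 12 (by largest part) are:
27
21,3,3
19,5,3
17,7,3
17,5,5
15,9,3
15,7,5
15,3,3,3,3
13,11,3
13,9,5
13,7,7
13,5,3,3,3
…and 15 more, for 27 total.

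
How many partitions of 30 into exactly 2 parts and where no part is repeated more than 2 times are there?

Listing the qualifying partitions of 30:
29 + 1
28 + 2
27 + 3
26 + 4
25 + 5
24 + 6
23 + 7
22 + 8
21 + 9
20 + 10
19 + 11
18 + 12
17 + 13
16 + 14
15 + 15

15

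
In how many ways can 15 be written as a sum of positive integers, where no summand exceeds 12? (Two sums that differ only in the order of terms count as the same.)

172

A full systematic count gives 172.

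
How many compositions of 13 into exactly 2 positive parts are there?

12

Equivalently, choose which 1 of the 12 gaps become plus signs: C(12,1) = 12.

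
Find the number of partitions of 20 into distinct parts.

There are too many to list fully; the first 12 (by largest part) are:
20
19, 1
18, 2
17, 3
17, 2, 1
16, 4
16, 3, 1
15, 5
15, 4, 1
15, 3, 2
14, 6
14, 5, 1
…and 52 more, for 64 total.

64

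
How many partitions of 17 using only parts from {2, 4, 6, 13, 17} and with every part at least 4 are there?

Listing the qualifying partitions of 17:
17
4 + 13
Counting gives 2.

2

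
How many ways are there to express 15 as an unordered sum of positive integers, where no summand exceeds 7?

Direct enumeration gives 131 partitions.

131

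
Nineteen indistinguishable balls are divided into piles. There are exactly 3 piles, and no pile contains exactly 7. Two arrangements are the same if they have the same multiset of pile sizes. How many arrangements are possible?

Enumerating:
17+1+1
16+2+1
15+3+1
15+2+2
14+4+1
14+3+2
13+5+1
13+4+2
13+3+3
12+6+1
12+5+2
12+4+3
11+6+2
11+5+3
11+4+4
10+8+1
10+6+3
10+5+4
9+9+1
9+8+2
9+6+4
9+5+5
8+8+3
8+6+5
Counting gives 24.

24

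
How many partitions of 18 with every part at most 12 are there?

A full systematic count gives 366.

366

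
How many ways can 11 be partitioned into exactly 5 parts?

10

They are:
7,1,1,1,1
6,2,1,1,1
5,3,1,1,1
5,2,2,1,1
4,4,1,1,1
4,3,2,1,1
4,2,2,2,1
3,3,3,1,1
3,3,2,2,1
3,2,2,2,2
Counting gives 10.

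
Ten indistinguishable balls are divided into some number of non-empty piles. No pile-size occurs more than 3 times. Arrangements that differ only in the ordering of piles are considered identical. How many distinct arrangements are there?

29

There are too many to list fully; the first 12 (by largest part) are:
10
9+1
8+2
8+1+1
7+3
7+2+1
7+1+1+1
6+4
6+3+1
6+2+2
6+2+1+1
5+5
…and 17 more, for 29 total.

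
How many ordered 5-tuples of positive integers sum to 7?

15

Place 4 bars in the 6 internal gaps of a row of 7 dots: C(6,4) = 15.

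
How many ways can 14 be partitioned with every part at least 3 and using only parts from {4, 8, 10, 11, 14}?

2

They are:
14
10 + 4
That's 2 in total.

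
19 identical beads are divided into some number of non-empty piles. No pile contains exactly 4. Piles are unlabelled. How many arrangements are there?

314

There are 314 such partitions.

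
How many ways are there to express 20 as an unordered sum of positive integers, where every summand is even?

42

There are too many to list fully; the first 12 (by largest part) are:
20
18 + 2
16 + 4
16 + 2 + 2
14 + 6
14 + 4 + 2
14 + 2 + 2 + 2
12 + 8
12 + 6 + 2
12 + 4 + 4
12 + 4 + 2 + 2
12 + 2 + 2 + 2 + 2
…and 30 more, for 42 total.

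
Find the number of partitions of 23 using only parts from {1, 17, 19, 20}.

4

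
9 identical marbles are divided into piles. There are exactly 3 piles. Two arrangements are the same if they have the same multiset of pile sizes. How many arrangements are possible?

7

The partitions of 9 that satisfy the conditions:
7 + 1 + 1
6 + 2 + 1
5 + 3 + 1
5 + 2 + 2
4 + 4 + 1
4 + 3 + 2
3 + 3 + 3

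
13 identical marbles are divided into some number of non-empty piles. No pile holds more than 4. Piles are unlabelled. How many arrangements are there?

39

There are too many to list fully; the first 12 (by largest part) are:
4,4,4,1
4,4,3,2
4,4,3,1,1
4,4,2,2,1
4,4,2,1,1,1
4,4,1,1,1,1,1
4,3,3,3
4,3,3,2,1
4,3,3,1,1,1
4,3,2,2,2
4,3,2,2,1,1
4,3,2,1,1,1,1
…and 27 more, for 39 total.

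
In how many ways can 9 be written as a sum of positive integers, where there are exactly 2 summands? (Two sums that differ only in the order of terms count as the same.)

4

Enumerating:
8, 1
7, 2
6, 3
5, 4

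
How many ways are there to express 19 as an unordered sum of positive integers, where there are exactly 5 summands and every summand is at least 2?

Enumerating:
2+2+2+2+11
2+2+2+3+10
2+2+2+4+9
2+2+3+3+9
2+2+2+5+8
2+2+3+4+8
2+3+3+3+8
2+2+2+6+7
2+2+3+5+7
2+2+4+4+7
2+3+3+4+7
3+3+3+3+7
2+2+3+6+6
2+2+4+5+6
2+3+3+5+6
2+3+4+4+6
3+3+3+4+6
2+2+5+5+5
2+3+4+5+5
3+3+3+5+5
2+4+4+4+5
3+3+4+4+5
3+4+4+4+4
Counting gives 23.

23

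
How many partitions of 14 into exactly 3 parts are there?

16

They are:
1,1,12
1,2,11
1,3,10
2,2,10
1,4,9
2,3,9
1,5,8
2,4,8
3,3,8
1,6,7
2,5,7
3,4,7
2,6,6
3,5,6
4,4,6
4,5,5
Counting gives 16.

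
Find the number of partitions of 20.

627

There are 627 such partitions.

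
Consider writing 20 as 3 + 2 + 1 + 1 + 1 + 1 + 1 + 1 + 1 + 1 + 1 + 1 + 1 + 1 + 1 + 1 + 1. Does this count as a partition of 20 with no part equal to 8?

Yes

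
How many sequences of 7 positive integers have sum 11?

210

Equivalently, choose which 6 of the 10 gaps become plus signs: C(10,6) = 210.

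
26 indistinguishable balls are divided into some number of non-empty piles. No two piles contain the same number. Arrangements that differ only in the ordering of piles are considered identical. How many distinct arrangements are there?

165

Systematic enumeration (by largest part, then next-largest, …) yields 165.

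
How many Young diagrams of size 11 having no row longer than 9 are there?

54

A partial list (first 12 by largest part):
9+2
9+1+1
8+3
8+2+1
8+1+1+1
7+4
7+3+1
7+2+2
7+2+1+1
7+1+1+1+1
6+5
6+4+1
…and 42 more, for 54 total.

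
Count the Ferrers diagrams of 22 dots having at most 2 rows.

12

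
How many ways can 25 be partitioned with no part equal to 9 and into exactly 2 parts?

Enumerating:
24+1
23+2
22+3
21+4
20+5
19+6
18+7
17+8
15+10
14+11
13+12
Counting gives 11.

11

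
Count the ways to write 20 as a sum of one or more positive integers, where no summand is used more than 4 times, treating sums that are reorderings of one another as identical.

A full systematic count gives 409.

409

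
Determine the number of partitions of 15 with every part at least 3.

17

Listing the qualifying partitions of 15:
15
12 + 3
11 + 4
10 + 5
9 + 6
9 + 3 + 3
8 + 7
8 + 4 + 3
7 + 5 + 3
7 + 4 + 4
6 + 6 + 3
6 + 5 + 4
6 + 3 + 3 + 3
5 + 5 + 5
5 + 4 + 3 + 3
4 + 4 + 4 + 3
3 + 3 + 3 + 3 + 3
Counting gives 17.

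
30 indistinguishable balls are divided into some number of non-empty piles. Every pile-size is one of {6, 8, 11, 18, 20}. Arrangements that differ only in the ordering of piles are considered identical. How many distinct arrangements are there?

4

Listing the qualifying partitions of 30:
6+6+18
8+11+11
6+8+8+8
6+6+6+6+6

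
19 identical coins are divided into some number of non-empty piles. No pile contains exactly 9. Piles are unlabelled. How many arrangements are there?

There are 448 such partitions.

448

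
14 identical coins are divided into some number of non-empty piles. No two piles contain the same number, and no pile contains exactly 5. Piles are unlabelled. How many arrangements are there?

16

They are:
14
13, 1
12, 2
11, 3
11, 2, 1
10, 4
10, 3, 1
9, 4, 1
9, 3, 2
8, 6
8, 4, 2
8, 3, 2, 1
7, 6, 1
7, 4, 3
7, 4, 2, 1
6, 4, 3, 1
Counting gives 16.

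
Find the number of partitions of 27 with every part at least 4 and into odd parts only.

9

The partitions of 27 that satisfy the conditions:
27
5,5,17
5,7,15
5,9,13
7,7,13
5,11,11
7,9,11
9,9,9
5,5,5,5,7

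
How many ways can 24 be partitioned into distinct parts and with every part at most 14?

89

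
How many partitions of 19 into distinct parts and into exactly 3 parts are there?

21

The partitions of 19 that satisfy the conditions:
16,2,1
15,3,1
14,4,1
14,3,2
13,5,1
13,4,2
12,6,1
12,5,2
12,4,3
11,7,1
11,6,2
11,5,3
10,8,1
10,7,2
10,6,3
10,5,4
9,8,2
9,7,3
9,6,4
8,7,4
8,6,5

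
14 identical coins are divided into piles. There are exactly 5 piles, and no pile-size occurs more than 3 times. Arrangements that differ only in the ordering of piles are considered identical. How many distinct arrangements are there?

20

Listing the qualifying partitions of 14:
9+2+1+1+1
8+3+1+1+1
8+2+2+1+1
7+4+1+1+1
7+3+2+1+1
7+2+2+2+1
6+5+1+1+1
6+4+2+1+1
6+3+3+1+1
6+3+2+2+1
5+5+2+1+1
5+4+3+1+1
5+4+2+2+1
5+3+3+2+1
5+3+2+2+2
4+4+4+1+1
4+4+3+2+1
4+4+2+2+2
4+3+3+3+1
4+3+3+2+2
That's 20 in total.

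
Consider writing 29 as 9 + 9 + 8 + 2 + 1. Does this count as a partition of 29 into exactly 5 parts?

The parts sum to 29, and the condition 'there are exactly 5 summands' holds.

Yes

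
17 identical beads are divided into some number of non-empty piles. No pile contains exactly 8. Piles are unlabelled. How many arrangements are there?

A full systematic count gives 267.

267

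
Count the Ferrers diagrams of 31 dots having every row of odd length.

340

Counting exhaustively, 340 partitions satisfy the conditions.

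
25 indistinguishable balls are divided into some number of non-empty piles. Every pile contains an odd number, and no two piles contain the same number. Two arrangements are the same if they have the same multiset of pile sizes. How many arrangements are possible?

The partitions of 25 that satisfy the conditions:
25
21,3,1
19,5,1
17,7,1
17,5,3
15,9,1
15,7,3
13,11,1
13,9,3
13,7,5
11,9,5
9,7,5,3,1

12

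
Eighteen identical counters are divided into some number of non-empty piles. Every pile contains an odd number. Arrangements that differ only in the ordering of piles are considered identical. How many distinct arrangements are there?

There are too many to list fully; the first 12 (by largest part) are:
17,1
15,3
15,1,1,1
13,5
13,3,1,1
13,1,1,1,1,1
11,7
11,5,1,1
11,3,3,1
11,3,1,1,1,1
11,1,1,1,1,1,1,1
9,9
…and 34 more, for 46 total.

46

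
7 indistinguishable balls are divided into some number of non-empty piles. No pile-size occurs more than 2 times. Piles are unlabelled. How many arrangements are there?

Listing the qualifying partitions of 7:
7
1 + 6
2 + 5
1 + 1 + 5
3 + 4
1 + 2 + 4
1 + 3 + 3
2 + 2 + 3
1 + 1 + 2 + 3
Counting gives 9.

9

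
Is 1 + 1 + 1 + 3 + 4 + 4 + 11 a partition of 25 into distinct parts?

No

The parts sum to 25, and the condition 'all summands are distinct' is violated.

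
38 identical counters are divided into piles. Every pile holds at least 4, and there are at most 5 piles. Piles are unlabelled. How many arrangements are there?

364

Direct enumeration gives 364 partitions.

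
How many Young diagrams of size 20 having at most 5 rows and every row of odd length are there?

20

They are:
19+1
17+3
17+1+1+1
15+5
15+3+1+1
13+7
13+5+1+1
13+3+3+1
11+9
11+7+1+1
11+5+3+1
11+3+3+3
9+9+1+1
9+7+3+1
9+5+5+1
9+5+3+3
7+7+5+1
7+7+3+3
7+5+5+3
5+5+5+5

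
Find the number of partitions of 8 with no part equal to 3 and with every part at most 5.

They are:
5,2,1
5,1,1,1
4,4
4,2,2
4,2,1,1
4,1,1,1,1
2,2,2,2
2,2,2,1,1
2,2,1,1,1,1
2,1,1,1,1,1,1
1,1,1,1,1,1,1,1
Counting gives 11.

11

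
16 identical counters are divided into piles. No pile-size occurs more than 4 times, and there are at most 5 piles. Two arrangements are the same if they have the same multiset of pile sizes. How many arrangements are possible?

Counting exhaustively, 101 partitions satisfy the conditions.

101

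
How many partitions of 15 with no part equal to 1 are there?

A partial list (first 12 by largest part):
15
13,2
12,3
11,4
11,2,2
10,5
10,3,2
9,6
9,4,2
9,3,3
9,2,2,2
8,7
…and 29 more, for 41 total.

41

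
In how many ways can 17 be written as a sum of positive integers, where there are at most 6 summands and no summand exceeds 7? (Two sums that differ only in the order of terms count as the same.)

Direct enumeration gives 81 partitions.

81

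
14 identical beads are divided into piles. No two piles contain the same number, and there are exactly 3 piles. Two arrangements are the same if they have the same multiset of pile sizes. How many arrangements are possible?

Listing the qualifying partitions of 14:
11 + 2 + 1
10 + 3 + 1
9 + 4 + 1
9 + 3 + 2
8 + 5 + 1
8 + 4 + 2
7 + 6 + 1
7 + 5 + 2
7 + 4 + 3
6 + 5 + 3

10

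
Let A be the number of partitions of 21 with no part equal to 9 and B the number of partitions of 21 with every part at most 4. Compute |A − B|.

595

Partitions of 21 with no part equal to 9: 715.
Partitions of 21 with every part at most 4: 120.
|715 − 120| = 595.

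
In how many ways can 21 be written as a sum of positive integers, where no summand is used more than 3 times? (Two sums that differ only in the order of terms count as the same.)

395

Systematic enumeration (by largest part, then next-largest, …) yields 395.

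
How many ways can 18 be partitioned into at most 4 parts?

A full systematic count gives 84.

84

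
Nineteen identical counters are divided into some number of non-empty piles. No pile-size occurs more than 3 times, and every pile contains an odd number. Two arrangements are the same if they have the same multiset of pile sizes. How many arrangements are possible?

The partitions of 19 that satisfy the conditions:
19
17,1,1
15,3,1
13,5,1
13,3,3
13,3,1,1,1
11,7,1
11,5,3
11,5,1,1,1
11,3,3,1,1
9,9,1
9,7,3
9,7,1,1,1
9,5,5
9,5,3,1,1
9,3,3,3,1
7,7,5
7,7,3,1,1
7,5,5,1,1
7,5,3,3,1
7,3,3,3,1,1,1
5,5,5,3,1
5,5,3,3,3
5,5,3,3,1,1,1

24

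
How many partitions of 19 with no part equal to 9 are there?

Enumerating by decreasing first part gives 448 partitions in all.

448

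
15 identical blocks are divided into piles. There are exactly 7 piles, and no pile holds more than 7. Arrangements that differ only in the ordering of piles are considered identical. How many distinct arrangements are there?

They are:
7+3+1+1+1+1+1
7+2+2+1+1+1+1
6+4+1+1+1+1+1
6+3+2+1+1+1+1
6+2+2+2+1+1+1
5+5+1+1+1+1+1
5+4+2+1+1+1+1
5+3+3+1+1+1+1
5+3+2+2+1+1+1
5+2+2+2+2+1+1
4+4+3+1+1+1+1
4+4+2+2+1+1+1
4+3+3+2+1+1+1
4+3+2+2+2+1+1
4+2+2+2+2+2+1
3+3+3+3+1+1+1
3+3+3+2+2+1+1
3+3+2+2+2+2+1
3+2+2+2+2+2+2
Counting gives 19.

19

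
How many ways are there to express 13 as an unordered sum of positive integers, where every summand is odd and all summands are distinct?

Listing the qualifying partitions of 13:
13
9+3+1
7+5+1
That's 3 in total.

3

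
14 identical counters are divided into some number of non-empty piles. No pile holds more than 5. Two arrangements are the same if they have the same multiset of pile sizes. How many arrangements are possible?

70

There are too many to list fully; the first 12 (by largest part) are:
5+5+4
5+5+3+1
5+5+2+2
5+5+2+1+1
5+5+1+1+1+1
5+4+4+1
5+4+3+2
5+4+3+1+1
5+4+2+2+1
5+4+2+1+1+1
5+4+1+1+1+1+1
5+3+3+3
…and 58 more, for 70 total.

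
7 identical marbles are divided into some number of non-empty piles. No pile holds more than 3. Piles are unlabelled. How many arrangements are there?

Listing the qualifying partitions of 7:
3, 3, 1
3, 2, 2
3, 2, 1, 1
3, 1, 1, 1, 1
2, 2, 2, 1
2, 2, 1, 1, 1
2, 1, 1, 1, 1, 1
1, 1, 1, 1, 1, 1, 1

8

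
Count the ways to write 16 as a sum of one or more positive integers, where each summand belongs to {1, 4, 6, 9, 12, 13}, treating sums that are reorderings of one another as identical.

Enumerating:
13 + 1 + 1 + 1
12 + 4
12 + 1 + 1 + 1 + 1
9 + 6 + 1
9 + 4 + 1 + 1 + 1
9 + 1 + 1 + 1 + 1 + 1 + 1 + 1
6 + 6 + 4
6 + 6 + 1 + 1 + 1 + 1
6 + 4 + 4 + 1 + 1
6 + 4 + 1 + 1 + 1 + 1 + 1 + 1
6 + 1 + 1 + 1 + 1 + 1 + 1 + 1 + 1 + 1 + 1
4 + 4 + 4 + 4
4 + 4 + 4 + 1 + 1 + 1 + 1
4 + 4 + 1 + 1 + 1 + 1 + 1 + 1 + 1 + 1
4 + 1 + 1 + 1 + 1 + 1 + 1 + 1 + 1 + 1 + 1 + 1 + 1
1 + 1 + 1 + 1 + 1 + 1 + 1 + 1 + 1 + 1 + 1 + 1 + 1 + 1 + 1 + 1
Counting gives 16.

16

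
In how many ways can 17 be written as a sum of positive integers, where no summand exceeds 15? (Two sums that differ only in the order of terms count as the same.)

295

Counting exhaustively, 295 partitions satisfy the conditions.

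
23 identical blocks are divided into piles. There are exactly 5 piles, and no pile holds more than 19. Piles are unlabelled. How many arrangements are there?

There are 141 such partitions.

141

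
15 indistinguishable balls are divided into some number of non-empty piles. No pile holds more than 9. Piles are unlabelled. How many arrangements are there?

A full systematic count gives 157.

157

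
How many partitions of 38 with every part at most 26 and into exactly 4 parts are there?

Enumerating by decreasing first part gives 370 partitions in all.

370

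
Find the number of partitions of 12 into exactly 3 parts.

12

They are:
10,1,1
9,2,1
8,3,1
8,2,2
7,4,1
7,3,2
6,5,1
6,4,2
6,3,3
5,5,2
5,4,3
4,4,4
That's 12 in total.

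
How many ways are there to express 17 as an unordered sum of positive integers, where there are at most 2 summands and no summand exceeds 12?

The partitions of 17 that satisfy the conditions:
12+5
11+6
10+7
9+8
Counting gives 4.

4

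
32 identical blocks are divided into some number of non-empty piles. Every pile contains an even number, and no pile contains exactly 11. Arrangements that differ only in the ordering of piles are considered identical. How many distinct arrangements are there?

A full systematic count gives 231.

231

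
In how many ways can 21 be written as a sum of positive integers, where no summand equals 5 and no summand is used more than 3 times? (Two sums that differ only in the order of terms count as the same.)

264

Systematic enumeration (by largest part, then next-largest, …) yields 264.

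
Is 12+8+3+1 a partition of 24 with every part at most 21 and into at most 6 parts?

The parts sum to 24, and the condition 'no summand exceeds 21' holds; the condition 'there are at most 6 summands' holds.

Yes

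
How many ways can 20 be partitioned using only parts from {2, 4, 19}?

The partitions of 20 that satisfy the conditions:
4+4+4+4+4
4+4+4+4+2+2
4+4+4+2+2+2+2
4+4+2+2+2+2+2+2
4+2+2+2+2+2+2+2+2
2+2+2+2+2+2+2+2+2+2

6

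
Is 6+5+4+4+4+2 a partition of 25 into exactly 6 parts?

The parts sum to 25, and the condition 'there are exactly 6 summands' holds.

Yes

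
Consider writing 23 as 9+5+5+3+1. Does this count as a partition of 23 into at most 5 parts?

The parts sum to 23, and the condition 'there are at most 5 summands' holds.

Yes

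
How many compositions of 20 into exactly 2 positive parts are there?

19

Place 1 bars in the 19 internal gaps of a row of 20 dots: C(19,1) = 19.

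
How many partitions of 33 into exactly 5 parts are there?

540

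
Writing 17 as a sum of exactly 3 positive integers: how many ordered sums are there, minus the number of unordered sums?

96

Ordered (compositions into 3 parts): C(16,2) = 120.
Unordered (partitions into 3 parts): 24.
Difference: 120 − 24 = 96.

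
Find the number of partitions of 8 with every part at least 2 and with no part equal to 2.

Listing the qualifying partitions of 8:
8
5,3
4,4
That's 3 in total.

3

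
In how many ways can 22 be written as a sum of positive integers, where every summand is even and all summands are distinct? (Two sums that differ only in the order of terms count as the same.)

The partitions of 22 that satisfy the conditions:
22
20 + 2
18 + 4
16 + 6
16 + 4 + 2
14 + 8
14 + 6 + 2
12 + 10
12 + 8 + 2
12 + 6 + 4
10 + 8 + 4
10 + 6 + 4 + 2
That's 12 in total.

12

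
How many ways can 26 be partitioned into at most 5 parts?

427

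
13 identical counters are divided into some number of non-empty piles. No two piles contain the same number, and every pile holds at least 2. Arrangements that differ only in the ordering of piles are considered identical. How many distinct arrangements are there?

10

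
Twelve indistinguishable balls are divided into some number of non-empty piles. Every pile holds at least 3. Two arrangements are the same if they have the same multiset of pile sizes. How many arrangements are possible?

9

Listing the qualifying partitions of 12:
12
3+9
4+8
5+7
6+6
3+3+6
3+4+5
4+4+4
3+3+3+3
That's 9 in total.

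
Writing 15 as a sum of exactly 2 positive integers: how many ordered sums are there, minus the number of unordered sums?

Compositions: C(14,1) = 14.
Partitions of 15 into exactly 2 parts: 7.
Difference: 14 − 7 = 7.

7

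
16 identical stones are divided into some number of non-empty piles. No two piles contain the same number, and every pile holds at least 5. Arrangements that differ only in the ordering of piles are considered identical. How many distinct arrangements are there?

Enumerating:
16
11 + 5
10 + 6
9 + 7
Counting gives 4.

4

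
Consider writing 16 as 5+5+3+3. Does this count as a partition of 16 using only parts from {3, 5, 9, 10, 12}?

Yes

The parts sum to 16, and the condition 'each summand belongs to {3, 5, 9, 10, 12}' holds.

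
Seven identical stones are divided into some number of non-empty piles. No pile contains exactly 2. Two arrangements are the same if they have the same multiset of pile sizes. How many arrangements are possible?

They are:
7
1 + 6
1 + 1 + 5
3 + 4
1 + 1 + 1 + 4
1 + 3 + 3
1 + 1 + 1 + 1 + 3
1 + 1 + 1 + 1 + 1 + 1 + 1

8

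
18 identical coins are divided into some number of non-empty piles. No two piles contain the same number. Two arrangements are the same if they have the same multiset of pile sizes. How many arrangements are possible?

46

There are too many to list fully; the first 12 (by largest part) are:
18
1,17
2,16
3,15
1,2,15
4,14
1,3,14
5,13
1,4,13
2,3,13
6,12
1,5,12
…and 34 more, for 46 total.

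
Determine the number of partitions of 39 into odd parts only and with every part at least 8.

8

Listing the qualifying partitions of 39:
39
21+9+9
19+11+9
17+13+9
17+11+11
15+15+9
15+13+11
13+13+13
Counting gives 8.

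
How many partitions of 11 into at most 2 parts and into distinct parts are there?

They are:
11
10 + 1
9 + 2
8 + 3
7 + 4
6 + 5
That's 6 in total.

6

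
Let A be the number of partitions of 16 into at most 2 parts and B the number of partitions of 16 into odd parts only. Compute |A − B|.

23

Partitions of 16 into at most 2 parts: 9.
Partitions of 16 into odd parts only: 32.
|9 − 32| = 23.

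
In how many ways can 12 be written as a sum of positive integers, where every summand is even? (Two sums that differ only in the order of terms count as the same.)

11

They are:
12
10, 2
8, 4
8, 2, 2
6, 6
6, 4, 2
6, 2, 2, 2
4, 4, 4
4, 4, 2, 2
4, 2, 2, 2, 2
2, 2, 2, 2, 2, 2
Counting gives 11.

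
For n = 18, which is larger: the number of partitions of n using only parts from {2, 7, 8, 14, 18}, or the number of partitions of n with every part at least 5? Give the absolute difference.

3

Partitions of 18 using only parts from {2, 7, 8, 14, 18}: 6.
Partitions of 18 with every part at least 5: 9.
|6 − 9| = 3.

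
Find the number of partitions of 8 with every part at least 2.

7

Listing the qualifying partitions of 8:
8
6, 2
5, 3
4, 4
4, 2, 2
3, 3, 2
2, 2, 2, 2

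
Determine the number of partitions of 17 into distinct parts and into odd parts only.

Enumerating:
17
13+3+1
11+5+1
9+7+1
9+5+3

5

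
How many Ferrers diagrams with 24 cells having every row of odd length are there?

Counting exhaustively, 122 partitions satisfy the conditions.

122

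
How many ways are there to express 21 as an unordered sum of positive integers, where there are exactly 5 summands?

Direct enumeration gives 101 partitions.

101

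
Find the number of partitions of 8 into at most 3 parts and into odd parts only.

2

The partitions of 8 that satisfy the conditions:
7,1
5,3
That's 2 in total.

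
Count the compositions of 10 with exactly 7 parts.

84

Place 6 bars in the 9 internal gaps of a row of 10 dots: C(9,6) = 84.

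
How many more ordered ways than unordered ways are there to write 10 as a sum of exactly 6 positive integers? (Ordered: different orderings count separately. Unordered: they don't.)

Ordered (compositions into 6 parts): C(9,5) = 126.
Unordered (partitions into 6 parts): 5.
Difference: 126 − 5 = 121.

121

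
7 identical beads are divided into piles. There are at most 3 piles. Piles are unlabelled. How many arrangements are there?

8

Enumerating:
7
1, 6
2, 5
1, 1, 5
3, 4
1, 2, 4
1, 3, 3
2, 2, 3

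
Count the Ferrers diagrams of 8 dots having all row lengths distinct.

Enumerating:
8
7+1
6+2
5+3
5+2+1
4+3+1
That's 6 in total.

6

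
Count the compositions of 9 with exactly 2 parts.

8

Place 1 bars in the 8 internal gaps of a row of 9 dots: C(8,1) = 8.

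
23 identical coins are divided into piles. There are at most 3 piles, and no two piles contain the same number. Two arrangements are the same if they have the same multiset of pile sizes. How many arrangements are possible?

A partial list (first 12 by largest part):
23
1+22
2+21
3+20
1+2+20
4+19
1+3+19
5+18
1+4+18
2+3+18
6+17
1+5+17
…and 33 more, for 45 total.

45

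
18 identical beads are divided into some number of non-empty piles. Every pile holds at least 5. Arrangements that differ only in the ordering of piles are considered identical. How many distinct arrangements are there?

9

They are:
18
13,5
12,6
11,7
10,8
9,9
8,5,5
7,6,5
6,6,6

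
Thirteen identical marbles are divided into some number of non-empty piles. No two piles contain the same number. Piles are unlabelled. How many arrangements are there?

18

They are:
13
1+12
2+11
3+10
1+2+10
4+9
1+3+9
5+8
1+4+8
2+3+8
6+7
1+5+7
2+4+7
1+2+3+7
2+5+6
3+4+6
1+2+4+6
1+3+4+5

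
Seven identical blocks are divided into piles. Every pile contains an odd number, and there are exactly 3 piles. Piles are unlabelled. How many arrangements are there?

Enumerating:
5, 1, 1
3, 3, 1

2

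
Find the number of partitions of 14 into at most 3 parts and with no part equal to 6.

19

The partitions of 14 that satisfy the conditions:
14
13 + 1
12 + 2
12 + 1 + 1
11 + 3
11 + 2 + 1
10 + 4
10 + 3 + 1
10 + 2 + 2
9 + 5
9 + 4 + 1
9 + 3 + 2
8 + 5 + 1
8 + 4 + 2
8 + 3 + 3
7 + 7
7 + 5 + 2
7 + 4 + 3
5 + 5 + 4
That's 19 in total.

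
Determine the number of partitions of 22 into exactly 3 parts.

There are too many to list fully; the first 12 (by largest part) are:
20+1+1
19+2+1
18+3+1
18+2+2
17+4+1
17+3+2
16+5+1
16+4+2
16+3+3
15+6+1
15+5+2
15+4+3
…and 28 more, for 40 total.

40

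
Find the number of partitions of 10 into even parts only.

The partitions of 10 that satisfy the conditions:
10
2 + 8
4 + 6
2 + 2 + 6
2 + 4 + 4
2 + 2 + 2 + 4
2 + 2 + 2 + 2 + 2
That's 7 in total.

7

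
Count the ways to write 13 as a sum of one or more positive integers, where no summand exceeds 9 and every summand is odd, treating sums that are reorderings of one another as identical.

They are:
9, 3, 1
9, 1, 1, 1, 1
7, 5, 1
7, 3, 3
7, 3, 1, 1, 1
7, 1, 1, 1, 1, 1, 1
5, 5, 3
5, 5, 1, 1, 1
5, 3, 3, 1, 1
5, 3, 1, 1, 1, 1, 1
5, 1, 1, 1, 1, 1, 1, 1, 1
3, 3, 3, 3, 1
3, 3, 3, 1, 1, 1, 1
3, 3, 1, 1, 1, 1, 1, 1, 1
3, 1, 1, 1, 1, 1, 1, 1, 1, 1, 1
1, 1, 1, 1, 1, 1, 1, 1, 1, 1, 1, 1, 1
Counting gives 16.

16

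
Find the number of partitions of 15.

176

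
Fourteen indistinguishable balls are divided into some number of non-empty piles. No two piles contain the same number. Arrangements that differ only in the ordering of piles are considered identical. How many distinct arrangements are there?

The partitions of 14 that satisfy the conditions:
14
1,13
2,12
3,11
1,2,11
4,10
1,3,10
5,9
1,4,9
2,3,9
6,8
1,5,8
2,4,8
1,2,3,8
1,6,7
2,5,7
3,4,7
1,2,4,7
3,5,6
1,2,5,6
1,3,4,6
2,3,4,5

22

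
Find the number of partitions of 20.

Direct enumeration gives 627 partitions.

627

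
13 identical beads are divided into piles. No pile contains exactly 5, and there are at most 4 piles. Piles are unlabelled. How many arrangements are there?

29

There are too many to list fully; the first 12 (by largest part) are:
13
12,1
11,2
11,1,1
10,3
10,2,1
10,1,1,1
9,4
9,3,1
9,2,2
9,2,1,1
8,4,1
…and 17 more, for 29 total.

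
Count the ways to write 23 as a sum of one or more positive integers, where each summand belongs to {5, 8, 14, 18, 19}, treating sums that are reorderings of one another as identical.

2

Listing the qualifying partitions of 23:
18, 5
8, 5, 5, 5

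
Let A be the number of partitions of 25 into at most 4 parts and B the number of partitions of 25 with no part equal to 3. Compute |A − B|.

Partitions of 25 into at most 4 parts: 185.
Partitions of 25 with no part equal to 3: 956.
|185 − 956| = 771.

771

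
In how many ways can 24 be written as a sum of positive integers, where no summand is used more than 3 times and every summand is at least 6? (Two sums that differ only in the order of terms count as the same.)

15

Listing the qualifying partitions of 24:
24
18 + 6
17 + 7
16 + 8
15 + 9
14 + 10
13 + 11
12 + 12
12 + 6 + 6
11 + 7 + 6
10 + 8 + 6
10 + 7 + 7
9 + 9 + 6
9 + 8 + 7
8 + 8 + 8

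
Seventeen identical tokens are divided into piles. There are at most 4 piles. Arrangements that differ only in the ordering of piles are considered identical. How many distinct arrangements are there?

Enumerating by decreasing first part gives 72 partitions in all.

72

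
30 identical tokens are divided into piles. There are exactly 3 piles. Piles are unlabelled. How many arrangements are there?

A full systematic count gives 75.

75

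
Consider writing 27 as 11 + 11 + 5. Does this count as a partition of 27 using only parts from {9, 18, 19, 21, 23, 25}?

The parts sum to 27, and the condition 'each summand belongs to {9, 18, 19, 21, 23, 25}' is violated.

No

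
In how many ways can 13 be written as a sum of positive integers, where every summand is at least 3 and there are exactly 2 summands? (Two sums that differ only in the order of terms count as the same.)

Listing the qualifying partitions of 13:
10+3
9+4
8+5
7+6
Counting gives 4.

4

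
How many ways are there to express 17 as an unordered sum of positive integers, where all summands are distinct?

38

There are too many to list fully; the first 12 (by largest part) are:
17
16, 1
15, 2
14, 3
14, 2, 1
13, 4
13, 3, 1
12, 5
12, 4, 1
12, 3, 2
11, 6
11, 5, 1
…and 26 more, for 38 total.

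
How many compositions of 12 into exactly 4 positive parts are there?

165

A composition of 12 into 4 positive parts is chosen by placing 3 dividers among the 11 gaps between 12 units: C(11,3) = 165.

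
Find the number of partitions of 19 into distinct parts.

A partial list (first 12 by largest part):
19
18+1
17+2
16+3
16+2+1
15+4
15+3+1
14+5
14+4+1
14+3+2
13+6
13+5+1
…and 42 more, for 54 total.

54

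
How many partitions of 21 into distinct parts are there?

76

Systematic enumeration (by largest part, then next-largest, …) yields 76.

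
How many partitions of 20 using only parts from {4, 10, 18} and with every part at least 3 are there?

Listing the qualifying partitions of 20:
10,10
4,4,4,4,4
Counting gives 2.

2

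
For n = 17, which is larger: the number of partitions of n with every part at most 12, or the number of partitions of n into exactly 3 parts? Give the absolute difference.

261

Partitions of 17 with every part at most 12: 285.
Partitions of 17 into exactly 3 parts: 24.
|285 − 24| = 261.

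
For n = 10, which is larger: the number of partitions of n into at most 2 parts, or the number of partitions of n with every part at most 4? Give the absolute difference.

Partitions of 10 into at most 2 parts: 6.
Partitions of 10 with every part at most 4: 23.
|6 − 23| = 17.

17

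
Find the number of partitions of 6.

Listing the qualifying partitions of 6:
6
5, 1
4, 2
4, 1, 1
3, 3
3, 2, 1
3, 1, 1, 1
2, 2, 2
2, 2, 1, 1
2, 1, 1, 1, 1
1, 1, 1, 1, 1, 1

11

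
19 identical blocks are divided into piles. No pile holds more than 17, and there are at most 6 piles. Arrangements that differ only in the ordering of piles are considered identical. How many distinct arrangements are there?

There are 233 such partitions.

233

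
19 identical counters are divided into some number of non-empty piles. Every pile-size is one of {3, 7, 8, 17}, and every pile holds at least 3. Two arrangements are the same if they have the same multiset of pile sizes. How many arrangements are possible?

2

They are:
3,8,8
3,3,3,3,7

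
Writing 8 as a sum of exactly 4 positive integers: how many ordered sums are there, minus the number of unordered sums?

Compositions: C(7,3) = 35.
Partitions of 8 into exactly 4 parts: 5.
Difference: 35 − 5 = 30.

30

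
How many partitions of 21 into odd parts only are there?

76

Systematic enumeration (by largest part, then next-largest, …) yields 76.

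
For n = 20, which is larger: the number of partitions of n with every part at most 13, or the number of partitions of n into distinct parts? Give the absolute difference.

533

Partitions of 20 with every part at most 13: 597.
Partitions of 20 into distinct parts: 64.
|597 − 64| = 533.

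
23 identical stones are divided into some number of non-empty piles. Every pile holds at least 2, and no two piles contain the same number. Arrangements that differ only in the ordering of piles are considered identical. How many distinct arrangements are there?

There are too many to list fully; the first 12 (by largest part) are:
23
21,2
20,3
19,4
18,5
18,3,2
17,6
17,4,2
16,7
16,5,2
16,4,3
15,8
…and 44 more, for 56 total.

56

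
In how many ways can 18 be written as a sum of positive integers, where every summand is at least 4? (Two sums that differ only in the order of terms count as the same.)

16

Enumerating:
18
14,4
13,5
12,6
11,7
10,8
10,4,4
9,9
9,5,4
8,6,4
8,5,5
7,7,4
7,6,5
6,6,6
6,4,4,4
5,5,4,4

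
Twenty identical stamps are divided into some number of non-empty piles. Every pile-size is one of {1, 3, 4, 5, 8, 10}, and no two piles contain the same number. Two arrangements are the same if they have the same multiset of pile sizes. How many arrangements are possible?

2

They are:
10+5+4+1
8+5+4+3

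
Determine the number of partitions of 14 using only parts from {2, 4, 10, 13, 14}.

Listing the qualifying partitions of 14:
14
10 + 4
10 + 2 + 2
4 + 4 + 4 + 2
4 + 4 + 2 + 2 + 2
4 + 2 + 2 + 2 + 2 + 2
2 + 2 + 2 + 2 + 2 + 2 + 2
That's 7 in total.

7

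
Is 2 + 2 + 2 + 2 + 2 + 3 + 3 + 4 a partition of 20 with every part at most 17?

Yes

The parts sum to 20, and the condition 'no summand exceeds 17' holds.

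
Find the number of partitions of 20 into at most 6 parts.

282

Counting exhaustively, 282 partitions satisfy the conditions.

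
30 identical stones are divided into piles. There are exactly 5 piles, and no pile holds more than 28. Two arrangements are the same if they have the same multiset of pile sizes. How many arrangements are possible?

There are 377 such partitions.

377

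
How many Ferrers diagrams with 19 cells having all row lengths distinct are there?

54

There are too many to list fully; the first 12 (by largest part) are:
19
18 + 1
17 + 2
16 + 3
16 + 2 + 1
15 + 4
15 + 3 + 1
14 + 5
14 + 4 + 1
14 + 3 + 2
13 + 6
13 + 5 + 1
…and 42 more, for 54 total.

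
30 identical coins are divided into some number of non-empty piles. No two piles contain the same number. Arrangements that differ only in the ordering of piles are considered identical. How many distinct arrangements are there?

296

Enumerating by decreasing first part gives 296 partitions in all.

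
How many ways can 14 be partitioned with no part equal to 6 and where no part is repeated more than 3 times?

66

A partial list (first 12 by largest part):
14
1+13
2+12
1+1+12
3+11
1+2+11
1+1+1+11
4+10
1+3+10
2+2+10
1+1+2+10
5+9
…and 54 more, for 66 total.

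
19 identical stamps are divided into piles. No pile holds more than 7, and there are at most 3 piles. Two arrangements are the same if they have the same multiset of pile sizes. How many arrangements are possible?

2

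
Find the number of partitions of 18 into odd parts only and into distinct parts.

Listing the qualifying partitions of 18:
17, 1
15, 3
13, 5
11, 7
9, 5, 3, 1
That's 5 in total.

5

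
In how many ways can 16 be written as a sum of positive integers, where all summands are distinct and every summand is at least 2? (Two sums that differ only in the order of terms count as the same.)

They are:
16
14+2
13+3
12+4
11+5
11+3+2
10+6
10+4+2
9+7
9+5+2
9+4+3
8+6+2
8+5+3
7+6+3
7+5+4
7+4+3+2
6+5+3+2

17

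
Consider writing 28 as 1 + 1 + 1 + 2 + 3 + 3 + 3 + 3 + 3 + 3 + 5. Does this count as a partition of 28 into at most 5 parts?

The parts sum to 28, and the condition 'there are at most 5 summands' is violated.

No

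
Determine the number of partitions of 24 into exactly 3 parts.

48

A partial list (first 12 by largest part):
22+1+1
21+2+1
20+3+1
20+2+2
19+4+1
19+3+2
18+5+1
18+4+2
18+3+3
17+6+1
17+5+2
17+4+3
…and 36 more, for 48 total.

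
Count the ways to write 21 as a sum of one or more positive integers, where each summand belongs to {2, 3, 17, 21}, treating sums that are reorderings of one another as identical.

They are:
21
17+2+2
3+3+3+3+3+3+3
3+3+3+3+3+2+2+2
3+3+3+2+2+2+2+2+2
3+2+2+2+2+2+2+2+2+2

6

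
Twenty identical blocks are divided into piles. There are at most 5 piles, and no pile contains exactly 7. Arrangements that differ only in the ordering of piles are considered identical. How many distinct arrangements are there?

Counting exhaustively, 153 partitions satisfy the conditions.

153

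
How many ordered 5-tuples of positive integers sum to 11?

By stars and bars with positive parts, the count is C(10,4) = 210.

210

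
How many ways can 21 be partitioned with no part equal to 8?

691

Counting exhaustively, 691 partitions satisfy the conditions.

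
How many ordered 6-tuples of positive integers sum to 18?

6188

A composition of 18 into 6 positive parts is chosen by placing 5 dividers among the 17 gaps between 18 units: C(17,5) = 6188.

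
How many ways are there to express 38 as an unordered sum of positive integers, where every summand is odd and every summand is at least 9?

7

The partitions of 38 that satisfy the conditions:
9+29
11+27
13+25
15+23
17+21
19+19
9+9+9+11
Counting gives 7.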